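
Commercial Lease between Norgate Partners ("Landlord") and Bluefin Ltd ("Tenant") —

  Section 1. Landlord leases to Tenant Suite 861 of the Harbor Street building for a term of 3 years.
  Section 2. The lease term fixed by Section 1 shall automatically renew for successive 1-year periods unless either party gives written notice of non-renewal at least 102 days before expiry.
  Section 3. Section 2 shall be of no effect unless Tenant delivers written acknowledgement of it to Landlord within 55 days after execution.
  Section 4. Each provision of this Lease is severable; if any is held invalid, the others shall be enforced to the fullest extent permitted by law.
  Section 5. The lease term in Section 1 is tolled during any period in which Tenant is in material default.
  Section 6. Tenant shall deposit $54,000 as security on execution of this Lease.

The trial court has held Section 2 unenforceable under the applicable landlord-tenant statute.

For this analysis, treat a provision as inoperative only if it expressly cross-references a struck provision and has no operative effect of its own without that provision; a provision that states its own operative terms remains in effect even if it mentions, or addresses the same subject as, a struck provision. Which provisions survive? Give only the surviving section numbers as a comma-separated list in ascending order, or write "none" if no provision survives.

Section 2 is struck. Section 3 merely fixes the acknowledgement condition for Section 2; with Section 2 gone it has nothing to operate on and falls away. Under the severability clause in Section 4, the remaining provisions continue in force. The provisions still in force are Section 1, Section 4, Section 5, and Section 6.

1, 4, 5, 6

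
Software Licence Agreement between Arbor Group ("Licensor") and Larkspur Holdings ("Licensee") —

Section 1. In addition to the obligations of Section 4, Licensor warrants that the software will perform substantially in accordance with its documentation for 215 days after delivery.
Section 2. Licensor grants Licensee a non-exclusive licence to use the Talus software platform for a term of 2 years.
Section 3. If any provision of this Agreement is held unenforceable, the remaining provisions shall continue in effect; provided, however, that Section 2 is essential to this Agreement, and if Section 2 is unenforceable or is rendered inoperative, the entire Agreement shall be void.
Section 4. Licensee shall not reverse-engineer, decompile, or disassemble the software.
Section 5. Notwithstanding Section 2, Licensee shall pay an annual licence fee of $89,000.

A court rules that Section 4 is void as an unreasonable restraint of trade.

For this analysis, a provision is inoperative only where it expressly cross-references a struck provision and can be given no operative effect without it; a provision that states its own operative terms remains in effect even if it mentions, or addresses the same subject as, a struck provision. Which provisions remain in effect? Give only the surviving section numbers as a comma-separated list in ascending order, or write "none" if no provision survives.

1, 2, 3, 5

Section 4 is struck. Section 1 mentions Section 4 but its own obligation stands independently of Section 4, so Section 1 is not affected. Nothing else in the Agreement is defined by reference to Section 4. Section 3 makes Section 2 an essential term, but Section 2 is unaffected, so the severability proviso in Section 3 preserves the remaining provisions. That leaves Section 1, Section 2, Section 3, and Section 5 in effect.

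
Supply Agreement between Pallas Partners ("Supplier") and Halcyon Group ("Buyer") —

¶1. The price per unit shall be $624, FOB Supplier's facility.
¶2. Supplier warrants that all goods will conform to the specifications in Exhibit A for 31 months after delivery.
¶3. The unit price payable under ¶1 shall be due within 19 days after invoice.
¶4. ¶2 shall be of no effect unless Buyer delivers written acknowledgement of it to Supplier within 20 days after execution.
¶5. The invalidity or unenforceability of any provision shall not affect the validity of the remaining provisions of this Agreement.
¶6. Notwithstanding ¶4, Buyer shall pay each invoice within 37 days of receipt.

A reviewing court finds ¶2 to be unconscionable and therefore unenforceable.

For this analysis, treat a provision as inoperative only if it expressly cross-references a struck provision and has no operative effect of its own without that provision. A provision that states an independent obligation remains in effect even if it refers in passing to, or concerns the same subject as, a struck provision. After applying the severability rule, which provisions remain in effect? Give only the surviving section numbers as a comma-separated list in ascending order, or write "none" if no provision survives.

¶2 is struck. The only function of ¶4 is the acknowledgement condition for ¶2, so it cannot stand once ¶2 is removed. Although ¶6 refers to ¶4, its operative terms do not depend on ¶4, so it remains in effect. Under the severability clause in ¶5, the remaining provisions continue in force. The provisions still in force are ¶1, ¶3, ¶5, and ¶6.

1, 3, 5, 6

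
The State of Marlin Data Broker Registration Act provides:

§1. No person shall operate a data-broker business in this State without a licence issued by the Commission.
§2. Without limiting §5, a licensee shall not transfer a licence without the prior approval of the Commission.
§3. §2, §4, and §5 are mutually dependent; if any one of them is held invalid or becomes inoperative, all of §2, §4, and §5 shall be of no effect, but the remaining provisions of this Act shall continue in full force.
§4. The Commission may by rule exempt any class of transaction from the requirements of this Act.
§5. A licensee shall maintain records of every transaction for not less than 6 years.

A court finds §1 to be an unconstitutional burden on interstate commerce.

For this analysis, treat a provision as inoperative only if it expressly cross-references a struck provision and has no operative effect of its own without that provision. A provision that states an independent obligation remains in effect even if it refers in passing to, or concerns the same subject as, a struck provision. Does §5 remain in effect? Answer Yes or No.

§1 is struck. No other provision's operative terms depend on §1. §3 ties §2, §4, and §5 together, but none of those is affected here; the remaining provisions continue in force under §3. The provisions still in force are §2, §3, §4, and §5. §5 is among the surviving provisions, so the answer is yes.

Yes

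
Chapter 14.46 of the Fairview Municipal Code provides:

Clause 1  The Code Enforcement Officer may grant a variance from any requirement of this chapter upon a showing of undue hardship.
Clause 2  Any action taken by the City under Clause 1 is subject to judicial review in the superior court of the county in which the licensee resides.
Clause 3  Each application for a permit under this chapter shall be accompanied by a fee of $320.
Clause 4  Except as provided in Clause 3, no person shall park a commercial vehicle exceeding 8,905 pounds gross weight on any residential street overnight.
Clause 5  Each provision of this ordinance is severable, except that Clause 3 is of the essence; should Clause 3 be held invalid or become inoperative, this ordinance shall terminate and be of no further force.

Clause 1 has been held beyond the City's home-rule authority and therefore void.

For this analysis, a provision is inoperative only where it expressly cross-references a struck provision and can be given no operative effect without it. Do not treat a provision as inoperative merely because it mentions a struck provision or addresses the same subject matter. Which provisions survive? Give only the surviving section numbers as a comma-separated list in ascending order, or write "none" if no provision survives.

3, 4, 5

Clause 1 is struck. The only function of Clause 2 is the judicial-review right for Clause 1, so it cannot stand once Clause 1 is removed. Clause 5 makes Clause 3 an essential term, but Clause 3 is unaffected, so the severability proviso in Clause 5 preserves the remaining provisions. The provisions still in force are Clause 3, Clause 4, and Clause 5.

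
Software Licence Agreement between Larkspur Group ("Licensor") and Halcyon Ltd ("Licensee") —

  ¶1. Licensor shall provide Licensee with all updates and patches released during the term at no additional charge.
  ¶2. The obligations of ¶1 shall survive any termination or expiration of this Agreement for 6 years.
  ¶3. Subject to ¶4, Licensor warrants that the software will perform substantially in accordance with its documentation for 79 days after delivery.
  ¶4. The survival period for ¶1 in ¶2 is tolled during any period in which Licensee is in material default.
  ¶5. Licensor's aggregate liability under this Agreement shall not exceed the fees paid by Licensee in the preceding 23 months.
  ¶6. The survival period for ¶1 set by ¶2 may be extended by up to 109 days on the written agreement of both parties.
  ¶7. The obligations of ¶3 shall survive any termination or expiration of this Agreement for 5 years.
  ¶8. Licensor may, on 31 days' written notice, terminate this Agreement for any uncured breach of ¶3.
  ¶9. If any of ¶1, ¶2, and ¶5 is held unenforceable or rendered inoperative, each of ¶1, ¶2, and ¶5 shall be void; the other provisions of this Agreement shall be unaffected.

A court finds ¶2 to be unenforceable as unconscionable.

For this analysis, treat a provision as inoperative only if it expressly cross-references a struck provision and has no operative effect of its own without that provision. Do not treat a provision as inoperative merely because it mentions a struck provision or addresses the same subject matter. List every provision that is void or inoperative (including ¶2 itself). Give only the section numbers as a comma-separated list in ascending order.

1, 2, 4, 5, 6

¶2 is struck. ¶4 does nothing except set the tolling of the survival period for ¶1 by reference to ¶2; with ¶2 gone it has no independent effect and is inoperative. ¶6 has no operative effect of its own apart from ¶2 and is therefore inoperative. Although ¶3 refers to ¶4, its operative terms do not depend on ¶4, so it remains in effect. ¶9 declares ¶1, ¶2, and ¶5 mutually dependent; since one of them has fallen, all of them are of no effect. That brings down ¶1 and ¶5 as well. The remainder continues in force under ¶9. The provisions still in force are ¶3, ¶7, ¶8, and ¶9.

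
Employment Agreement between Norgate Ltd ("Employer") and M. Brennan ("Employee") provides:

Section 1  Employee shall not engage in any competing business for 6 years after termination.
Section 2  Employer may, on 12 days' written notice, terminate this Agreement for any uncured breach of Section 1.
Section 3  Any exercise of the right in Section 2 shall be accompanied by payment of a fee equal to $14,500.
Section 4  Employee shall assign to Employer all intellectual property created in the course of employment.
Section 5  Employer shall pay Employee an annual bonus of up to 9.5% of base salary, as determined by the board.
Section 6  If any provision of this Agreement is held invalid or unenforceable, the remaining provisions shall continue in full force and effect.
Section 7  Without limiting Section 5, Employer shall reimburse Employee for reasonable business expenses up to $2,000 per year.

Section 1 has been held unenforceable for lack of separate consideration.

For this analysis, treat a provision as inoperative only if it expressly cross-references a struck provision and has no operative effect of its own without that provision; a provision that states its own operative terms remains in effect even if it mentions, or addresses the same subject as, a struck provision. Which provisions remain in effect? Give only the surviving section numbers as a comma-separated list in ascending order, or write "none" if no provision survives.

Section 1 is struck. Section 2 merely fixes the termination right for breach of Section 1; with Section 1 gone it has nothing to operate on and falls away. Section 3 has no operative effect of its own apart from Section 2 and is therefore inoperative. Section 6 is a severability clause and preserves every provision that can still be given independent effect. The provisions still in force are Section 4, Section 5, Section 6, and Section 7.

4, 5, 6, 7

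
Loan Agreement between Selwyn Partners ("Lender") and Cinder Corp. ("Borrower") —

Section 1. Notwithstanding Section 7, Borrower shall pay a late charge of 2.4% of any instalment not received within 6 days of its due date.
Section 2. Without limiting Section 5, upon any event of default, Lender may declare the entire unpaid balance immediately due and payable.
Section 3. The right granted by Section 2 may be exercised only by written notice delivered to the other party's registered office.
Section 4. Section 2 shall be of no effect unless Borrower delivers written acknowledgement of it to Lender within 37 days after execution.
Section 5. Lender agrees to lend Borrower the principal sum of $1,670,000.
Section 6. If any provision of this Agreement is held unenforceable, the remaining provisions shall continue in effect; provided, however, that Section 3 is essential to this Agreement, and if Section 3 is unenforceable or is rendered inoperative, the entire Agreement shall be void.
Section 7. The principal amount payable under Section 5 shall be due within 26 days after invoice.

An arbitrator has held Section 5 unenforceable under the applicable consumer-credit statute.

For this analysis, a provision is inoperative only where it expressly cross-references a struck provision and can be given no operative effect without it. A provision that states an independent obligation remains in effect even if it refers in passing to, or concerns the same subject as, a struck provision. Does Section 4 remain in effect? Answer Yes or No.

Yes

Section 5 is struck. Section 7 operates only by reference to Section 5, so it falls with Section 5. Although Section 2 refers to Section 5, its operative terms do not depend on Section 5, so it remains in effect. Although Section 1 refers to Section 7, its operative terms do not depend on Section 7, so it remains in effect. Section 6 makes Section 3 an essential term, but Section 3 is unaffected, so the severability proviso in Section 6 preserves the remaining provisions. Section 1, Section 2, Section 3, Section 4, and Section 6 remain in effect. Section 4 is among the surviving provisions, so the answer is yes.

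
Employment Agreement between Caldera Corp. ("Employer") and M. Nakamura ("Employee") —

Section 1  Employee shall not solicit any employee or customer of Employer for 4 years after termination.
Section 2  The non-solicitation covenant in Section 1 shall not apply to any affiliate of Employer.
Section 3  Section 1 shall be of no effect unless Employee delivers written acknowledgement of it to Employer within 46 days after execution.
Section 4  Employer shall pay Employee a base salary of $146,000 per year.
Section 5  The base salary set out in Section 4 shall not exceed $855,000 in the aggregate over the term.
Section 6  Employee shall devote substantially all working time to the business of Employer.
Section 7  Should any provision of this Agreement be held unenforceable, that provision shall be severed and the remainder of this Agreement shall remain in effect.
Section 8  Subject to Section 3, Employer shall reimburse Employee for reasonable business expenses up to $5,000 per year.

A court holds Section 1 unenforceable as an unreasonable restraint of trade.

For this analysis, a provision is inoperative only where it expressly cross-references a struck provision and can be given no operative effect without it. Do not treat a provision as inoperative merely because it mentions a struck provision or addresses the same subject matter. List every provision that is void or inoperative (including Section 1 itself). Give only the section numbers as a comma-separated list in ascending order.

Section 1 is struck. The whole of Section 2 is the carve-out from the non-solicitation covenant, defined by reference to Section 1, so Section 2 cannot stand once Section 1 is removed. Section 3 merely fixes the acknowledgement condition for Section 1; with Section 1 gone it has nothing to operate on and falls away. Section 8 mentions Section 3 but its own obligation stands independently of Section 3, so Section 8 is not affected. Section 7 is a severability clause and preserves every provision that can still be given independent effect. That leaves Section 4, Section 5, Section 6, Section 7, and Section 8 in effect.

1, 2, 3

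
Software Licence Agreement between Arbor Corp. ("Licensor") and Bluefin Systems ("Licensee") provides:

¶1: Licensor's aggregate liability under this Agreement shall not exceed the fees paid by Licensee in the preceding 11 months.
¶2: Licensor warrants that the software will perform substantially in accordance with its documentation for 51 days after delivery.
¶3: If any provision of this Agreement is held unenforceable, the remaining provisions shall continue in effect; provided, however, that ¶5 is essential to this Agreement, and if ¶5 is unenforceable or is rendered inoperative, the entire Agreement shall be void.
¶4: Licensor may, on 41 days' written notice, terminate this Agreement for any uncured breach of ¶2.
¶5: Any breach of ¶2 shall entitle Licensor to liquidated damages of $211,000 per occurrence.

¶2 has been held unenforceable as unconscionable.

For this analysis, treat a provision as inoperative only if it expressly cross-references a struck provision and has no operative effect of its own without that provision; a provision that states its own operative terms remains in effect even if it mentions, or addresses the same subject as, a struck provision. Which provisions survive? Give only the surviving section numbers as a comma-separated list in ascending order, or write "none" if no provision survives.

¶2 is struck. ¶4 has no operative effect of its own apart from ¶2 and is therefore inoperative. ¶5 operates only by reference to ¶2, so it falls with ¶2. ¶3 makes ¶5 an essential term, and ¶5 has been rendered inoperative by the cascade; under ¶3, the entire Agreement is therefore void. No provision of the Agreement survives.

none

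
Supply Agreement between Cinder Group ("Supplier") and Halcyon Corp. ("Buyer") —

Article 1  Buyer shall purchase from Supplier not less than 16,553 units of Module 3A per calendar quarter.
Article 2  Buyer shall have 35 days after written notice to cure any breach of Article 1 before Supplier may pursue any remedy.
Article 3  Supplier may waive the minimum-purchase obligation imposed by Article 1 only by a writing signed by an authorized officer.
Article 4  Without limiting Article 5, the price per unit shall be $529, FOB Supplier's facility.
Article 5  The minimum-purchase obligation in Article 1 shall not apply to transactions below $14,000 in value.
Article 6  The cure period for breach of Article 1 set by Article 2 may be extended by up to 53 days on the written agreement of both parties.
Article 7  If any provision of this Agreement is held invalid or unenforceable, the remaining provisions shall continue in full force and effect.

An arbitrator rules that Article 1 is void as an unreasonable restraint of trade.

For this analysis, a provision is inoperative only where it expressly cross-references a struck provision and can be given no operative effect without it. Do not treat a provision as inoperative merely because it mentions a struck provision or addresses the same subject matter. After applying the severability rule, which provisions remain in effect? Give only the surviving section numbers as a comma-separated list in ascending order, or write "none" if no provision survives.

Article 1 is struck. Article 2 has no operative effect of its own apart from Article 1 and is therefore inoperative. Article 3 merely fixes the waiver condition for Article 1; with Article 1 gone it has nothing to operate on and falls away. The whole of Article 5 is the carve-out from the minimum-purchase obligation, defined by reference to Article 1, so Article 5 cannot stand once Article 1 is removed. Article 6 does nothing except set the extension of the cure period for breach of Article 1 by reference to Article 2; with Article 2 gone it has no independent effect and is inoperative. Although Article 4 refers to Article 5, its operative terms do not depend on Article 5, so it remains in effect. Under the severability clause in Article 7, the remaining provisions continue in force. Article 4 and Article 7 remain in effect.

4, 7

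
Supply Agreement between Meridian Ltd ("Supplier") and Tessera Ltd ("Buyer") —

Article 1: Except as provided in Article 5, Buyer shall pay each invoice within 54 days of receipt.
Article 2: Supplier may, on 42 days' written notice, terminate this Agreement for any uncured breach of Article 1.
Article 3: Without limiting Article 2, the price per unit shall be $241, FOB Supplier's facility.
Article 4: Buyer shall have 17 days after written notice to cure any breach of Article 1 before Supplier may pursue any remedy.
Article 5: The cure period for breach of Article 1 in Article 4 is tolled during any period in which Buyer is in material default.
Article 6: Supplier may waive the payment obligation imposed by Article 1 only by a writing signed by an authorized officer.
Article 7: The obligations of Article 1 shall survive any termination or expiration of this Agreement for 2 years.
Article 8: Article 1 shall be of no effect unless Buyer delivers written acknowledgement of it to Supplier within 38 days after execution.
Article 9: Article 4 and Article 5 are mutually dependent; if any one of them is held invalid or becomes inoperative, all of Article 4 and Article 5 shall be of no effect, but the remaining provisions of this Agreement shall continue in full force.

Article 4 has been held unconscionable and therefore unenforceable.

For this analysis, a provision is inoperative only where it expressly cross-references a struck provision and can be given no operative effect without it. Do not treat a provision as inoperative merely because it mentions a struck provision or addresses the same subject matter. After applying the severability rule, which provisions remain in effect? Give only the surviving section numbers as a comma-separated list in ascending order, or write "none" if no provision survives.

Article 4 is struck. The whole of Article 5 is the tolling of the cure period for breach of Article 1, defined by reference to Article 4, so Article 5 cannot stand once Article 4 is removed. Although Article 1 refers to Article 5, its operative terms do not depend on Article 5, so it remains in effect. Article 9 declares Article 4 and Article 5 mutually dependent; since one of them has fallen, all of them are of no effect. The remainder continues in force under Article 9. Article 1, Article 2, Article 3, Article 6, Article 7, Article 8, and Article 9 remain in effect.

1, 2, 3, 6, 7, 8, 9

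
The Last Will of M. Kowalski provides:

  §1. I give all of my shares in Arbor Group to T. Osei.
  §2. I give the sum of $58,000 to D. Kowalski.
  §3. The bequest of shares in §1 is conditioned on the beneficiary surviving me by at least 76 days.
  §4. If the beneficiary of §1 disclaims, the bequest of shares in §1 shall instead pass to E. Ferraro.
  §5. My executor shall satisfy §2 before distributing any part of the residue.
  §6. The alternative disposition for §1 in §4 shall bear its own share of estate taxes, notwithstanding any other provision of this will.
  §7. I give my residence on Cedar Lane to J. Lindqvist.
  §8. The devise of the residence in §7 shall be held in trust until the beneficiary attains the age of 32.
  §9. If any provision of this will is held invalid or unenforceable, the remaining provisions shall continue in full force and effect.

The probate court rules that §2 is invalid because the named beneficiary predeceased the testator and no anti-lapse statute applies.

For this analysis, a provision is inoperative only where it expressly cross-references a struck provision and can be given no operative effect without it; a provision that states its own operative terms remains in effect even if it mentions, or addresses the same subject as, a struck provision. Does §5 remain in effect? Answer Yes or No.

§2 is struck. The only function of §5 is the priority direction for §2, so it cannot stand once §2 is removed. §9 is a severability clause and preserves every provision that can still be given independent effect. That leaves §1, §3, §4, §6, §7, §8, and §9 in effect. §5 is among the inoperative provisions, so the answer is no.

No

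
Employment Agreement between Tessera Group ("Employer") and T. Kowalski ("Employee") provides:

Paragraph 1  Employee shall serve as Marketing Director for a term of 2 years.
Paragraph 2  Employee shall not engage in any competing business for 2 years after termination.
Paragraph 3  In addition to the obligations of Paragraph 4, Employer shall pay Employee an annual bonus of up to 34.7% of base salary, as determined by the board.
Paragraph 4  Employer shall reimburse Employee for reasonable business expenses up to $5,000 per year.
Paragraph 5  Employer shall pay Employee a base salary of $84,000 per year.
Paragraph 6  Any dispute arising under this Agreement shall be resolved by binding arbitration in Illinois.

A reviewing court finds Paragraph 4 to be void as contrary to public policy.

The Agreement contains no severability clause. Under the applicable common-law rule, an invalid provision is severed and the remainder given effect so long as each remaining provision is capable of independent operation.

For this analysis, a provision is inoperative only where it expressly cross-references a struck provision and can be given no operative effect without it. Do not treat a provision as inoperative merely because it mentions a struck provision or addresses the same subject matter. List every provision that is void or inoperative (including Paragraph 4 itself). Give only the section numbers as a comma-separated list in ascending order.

4

Paragraph 4 is struck. Although Paragraph 3 refers to Paragraph 4, its operative terms do not depend on Paragraph 4, so it remains in effect. Nothing else in the Agreement is defined by reference to Paragraph 4. Under the stated default rule, only provisions that cannot operate independently fall away; the rest are enforced. That leaves Paragraph 1, Paragraph 2, Paragraph 3, Paragraph 5, and Paragraph 6 in effect.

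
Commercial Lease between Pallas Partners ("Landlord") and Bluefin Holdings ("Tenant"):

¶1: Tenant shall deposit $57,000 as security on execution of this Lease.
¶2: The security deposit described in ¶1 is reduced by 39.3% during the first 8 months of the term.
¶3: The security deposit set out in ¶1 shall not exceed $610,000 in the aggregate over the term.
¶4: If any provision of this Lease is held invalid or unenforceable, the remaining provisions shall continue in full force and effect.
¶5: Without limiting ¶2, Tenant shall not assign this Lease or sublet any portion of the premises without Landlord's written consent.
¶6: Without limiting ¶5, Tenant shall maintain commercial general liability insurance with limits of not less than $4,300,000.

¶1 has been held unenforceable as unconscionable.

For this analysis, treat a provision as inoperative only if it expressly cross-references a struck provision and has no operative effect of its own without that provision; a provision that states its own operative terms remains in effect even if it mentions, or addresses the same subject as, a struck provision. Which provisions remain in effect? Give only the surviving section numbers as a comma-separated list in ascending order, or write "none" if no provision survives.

¶1 is struck. ¶2 does nothing except set the introductory reduction to the security deposit by reference to ¶1; with ¶1 gone it has no independent effect and is inoperative. ¶3 does nothing except set the aggregate cap on the security deposit by reference to ¶1; with ¶1 gone it has no independent effect and is inoperative. ¶5 mentions ¶2 but its own obligation stands independently of ¶2, so ¶5 is not affected. ¶4 is a severability clause and preserves every provision that can still be given independent effect. The provisions still in force are ¶4, ¶5, and ¶6.

4, 5, 6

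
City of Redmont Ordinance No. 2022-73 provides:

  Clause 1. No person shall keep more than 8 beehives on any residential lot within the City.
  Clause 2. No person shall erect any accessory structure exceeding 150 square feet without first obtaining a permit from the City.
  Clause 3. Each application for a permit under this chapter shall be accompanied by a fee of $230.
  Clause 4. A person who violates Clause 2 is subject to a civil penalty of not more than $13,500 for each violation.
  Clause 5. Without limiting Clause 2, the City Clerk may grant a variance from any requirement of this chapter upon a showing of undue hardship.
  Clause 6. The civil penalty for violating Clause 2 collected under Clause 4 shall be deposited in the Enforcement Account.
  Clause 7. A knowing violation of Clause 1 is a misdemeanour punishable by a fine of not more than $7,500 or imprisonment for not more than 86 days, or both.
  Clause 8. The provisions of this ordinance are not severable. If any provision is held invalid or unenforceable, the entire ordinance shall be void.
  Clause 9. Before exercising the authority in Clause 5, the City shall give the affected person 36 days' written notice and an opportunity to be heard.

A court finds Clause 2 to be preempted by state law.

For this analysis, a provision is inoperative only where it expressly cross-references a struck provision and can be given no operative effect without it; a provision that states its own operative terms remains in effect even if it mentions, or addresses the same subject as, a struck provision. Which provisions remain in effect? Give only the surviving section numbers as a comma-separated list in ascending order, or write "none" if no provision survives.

Clause 2 is struck. The only function of Clause 4 is the civil penalty for violating Clause 2, so it cannot stand once Clause 2 is removed. Clause 6 has no operative effect of its own apart from Clause 4 and is therefore inoperative. Clause 8 provides that the ordinance is not severable, so the invalidity of any one provision voids the entire ordinance. No provision of the ordinance survives.

none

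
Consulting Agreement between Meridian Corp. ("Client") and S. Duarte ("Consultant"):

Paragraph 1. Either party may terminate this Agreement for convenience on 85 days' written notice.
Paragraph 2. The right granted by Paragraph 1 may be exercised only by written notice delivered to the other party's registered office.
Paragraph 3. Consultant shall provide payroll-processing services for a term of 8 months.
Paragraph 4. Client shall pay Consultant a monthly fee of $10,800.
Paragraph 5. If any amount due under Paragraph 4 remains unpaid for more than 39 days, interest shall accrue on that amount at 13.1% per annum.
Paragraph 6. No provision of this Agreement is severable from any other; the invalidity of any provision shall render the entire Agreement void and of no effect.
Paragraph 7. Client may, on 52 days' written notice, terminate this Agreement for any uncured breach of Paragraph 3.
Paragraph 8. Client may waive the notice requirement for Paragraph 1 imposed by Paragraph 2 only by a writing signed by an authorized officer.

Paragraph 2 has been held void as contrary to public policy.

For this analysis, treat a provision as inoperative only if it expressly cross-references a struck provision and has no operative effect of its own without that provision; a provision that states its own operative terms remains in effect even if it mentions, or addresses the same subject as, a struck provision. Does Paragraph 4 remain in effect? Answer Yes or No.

No

Paragraph 2 is struck. The only function of Paragraph 8 is the waiver condition for Paragraph 2, so it cannot stand once Paragraph 2 is removed. Paragraph 6 provides that the Agreement is not severable, so the invalidity of any one provision voids the entire Agreement. No provision of the Agreement survives. Paragraph 4 is among the inoperative provisions, so the answer is no.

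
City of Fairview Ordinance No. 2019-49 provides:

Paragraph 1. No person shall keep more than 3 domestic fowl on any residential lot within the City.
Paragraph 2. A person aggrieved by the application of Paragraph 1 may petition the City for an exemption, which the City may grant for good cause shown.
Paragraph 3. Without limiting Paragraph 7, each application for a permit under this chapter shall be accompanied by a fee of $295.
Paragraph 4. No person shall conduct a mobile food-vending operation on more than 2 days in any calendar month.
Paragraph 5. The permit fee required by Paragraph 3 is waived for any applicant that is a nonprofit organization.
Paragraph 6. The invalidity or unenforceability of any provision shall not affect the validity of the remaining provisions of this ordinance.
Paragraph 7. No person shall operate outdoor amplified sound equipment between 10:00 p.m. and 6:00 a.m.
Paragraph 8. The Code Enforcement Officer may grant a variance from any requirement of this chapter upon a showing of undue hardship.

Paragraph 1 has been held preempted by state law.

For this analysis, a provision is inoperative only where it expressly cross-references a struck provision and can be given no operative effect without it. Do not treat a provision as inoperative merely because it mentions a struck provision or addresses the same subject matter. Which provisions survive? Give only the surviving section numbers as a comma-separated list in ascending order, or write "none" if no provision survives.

3, 4, 5, 6, 7, 8

Paragraph 1 is struck. The only function of Paragraph 2 is the exemption procedure for Paragraph 1, so it cannot stand once Paragraph 1 is removed. Paragraph 6 is a severability clause and preserves every provision that can still be given independent effect. Paragraph 3, Paragraph 4, Paragraph 5, Paragraph 6, Paragraph 7, and Paragraph 8 remain in effect.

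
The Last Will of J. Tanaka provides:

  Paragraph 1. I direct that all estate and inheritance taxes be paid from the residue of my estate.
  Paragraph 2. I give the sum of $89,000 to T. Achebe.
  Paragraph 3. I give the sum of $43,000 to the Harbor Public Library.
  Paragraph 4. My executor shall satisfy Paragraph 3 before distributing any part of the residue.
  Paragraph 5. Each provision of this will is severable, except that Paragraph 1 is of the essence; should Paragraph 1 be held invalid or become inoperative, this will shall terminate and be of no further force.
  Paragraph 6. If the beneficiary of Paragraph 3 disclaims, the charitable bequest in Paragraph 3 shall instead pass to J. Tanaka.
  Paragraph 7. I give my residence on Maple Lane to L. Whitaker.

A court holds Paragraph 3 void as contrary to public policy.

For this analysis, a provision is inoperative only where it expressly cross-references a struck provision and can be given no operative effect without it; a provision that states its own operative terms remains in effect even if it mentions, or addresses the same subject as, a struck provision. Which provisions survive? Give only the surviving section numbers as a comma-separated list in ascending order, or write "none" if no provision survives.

Paragraph 3 is struck. Paragraph 4 merely fixes the priority direction for Paragraph 3; with Paragraph 3 gone it has nothing to operate on and falls away. Paragraph 6 operates only by reference to Paragraph 3, so it falls with Paragraph 3. Paragraph 5 makes Paragraph 1 an essential term, but Paragraph 1 is unaffected, so the severability proviso in Paragraph 5 preserves the remaining provisions. That leaves Paragraph 1, Paragraph 2, Paragraph 5, and Paragraph 7 in effect.

1, 2, 5, 7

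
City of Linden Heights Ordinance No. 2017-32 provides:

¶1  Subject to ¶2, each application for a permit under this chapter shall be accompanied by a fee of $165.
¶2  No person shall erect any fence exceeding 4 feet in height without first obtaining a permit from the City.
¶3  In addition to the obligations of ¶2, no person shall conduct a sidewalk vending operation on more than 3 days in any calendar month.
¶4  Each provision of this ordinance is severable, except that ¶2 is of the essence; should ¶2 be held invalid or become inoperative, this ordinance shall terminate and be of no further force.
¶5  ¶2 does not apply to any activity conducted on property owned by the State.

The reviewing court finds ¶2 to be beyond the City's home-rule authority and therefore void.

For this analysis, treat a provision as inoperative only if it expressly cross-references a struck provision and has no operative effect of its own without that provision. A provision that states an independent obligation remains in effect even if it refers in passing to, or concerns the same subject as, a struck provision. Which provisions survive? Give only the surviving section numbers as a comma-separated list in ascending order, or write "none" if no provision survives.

none

¶2 is struck. The only function of ¶5 is the public-property exemption from ¶2, so it cannot stand once ¶2 is removed. ¶4 makes ¶2 an essential term, and ¶2 is the provision held invalid; under ¶4, the entire ordinance is therefore void. No provision of the ordinance survives.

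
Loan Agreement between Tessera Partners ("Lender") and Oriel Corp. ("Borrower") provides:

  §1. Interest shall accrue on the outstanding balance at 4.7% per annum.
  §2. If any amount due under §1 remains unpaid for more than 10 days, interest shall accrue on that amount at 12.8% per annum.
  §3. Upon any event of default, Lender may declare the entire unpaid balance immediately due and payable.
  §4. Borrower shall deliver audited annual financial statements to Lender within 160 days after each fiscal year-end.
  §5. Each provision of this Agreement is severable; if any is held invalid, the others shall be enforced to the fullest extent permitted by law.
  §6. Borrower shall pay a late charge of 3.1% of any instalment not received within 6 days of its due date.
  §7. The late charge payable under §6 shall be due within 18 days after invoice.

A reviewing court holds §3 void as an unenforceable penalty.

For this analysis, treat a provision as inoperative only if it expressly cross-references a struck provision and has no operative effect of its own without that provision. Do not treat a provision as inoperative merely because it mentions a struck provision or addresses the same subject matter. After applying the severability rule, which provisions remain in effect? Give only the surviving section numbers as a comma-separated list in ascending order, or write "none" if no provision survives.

1, 2, 4, 5, 6, 7

§3 is struck. No other provision's operative terms depend on §3. Under the severability clause in §5, the remaining provisions continue in force. That leaves §1, §2, §4, §5, §6, and §7 in effect.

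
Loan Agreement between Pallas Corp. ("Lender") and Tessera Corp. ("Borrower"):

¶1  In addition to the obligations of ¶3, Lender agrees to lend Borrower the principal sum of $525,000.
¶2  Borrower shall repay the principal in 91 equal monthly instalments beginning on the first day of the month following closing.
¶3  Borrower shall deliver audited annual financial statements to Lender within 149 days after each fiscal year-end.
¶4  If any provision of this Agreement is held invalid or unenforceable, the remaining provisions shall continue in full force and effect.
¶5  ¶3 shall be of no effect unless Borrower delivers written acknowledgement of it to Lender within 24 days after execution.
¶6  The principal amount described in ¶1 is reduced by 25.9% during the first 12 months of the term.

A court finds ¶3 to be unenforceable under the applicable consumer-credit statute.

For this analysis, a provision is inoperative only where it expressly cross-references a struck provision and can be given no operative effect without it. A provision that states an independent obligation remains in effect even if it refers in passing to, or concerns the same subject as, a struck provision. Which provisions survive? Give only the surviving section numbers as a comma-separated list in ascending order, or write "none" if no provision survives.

1, 2, 4, 6

¶3 is struck. ¶5 has no operative effect of its own apart from ¶3 and is therefore inoperative. Although ¶1 refers to ¶3, its operative terms do not depend on ¶3, so it remains in effect. Under the severability clause in ¶4, the remaining provisions continue in force. ¶1, ¶2, ¶4, and ¶6 remain in effect.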